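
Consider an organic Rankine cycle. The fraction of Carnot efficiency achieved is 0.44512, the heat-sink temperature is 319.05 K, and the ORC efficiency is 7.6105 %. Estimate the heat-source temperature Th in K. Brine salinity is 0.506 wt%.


Th = Tc / (1 - (eta_orc/100)/f)
Th = 319.05 / (1 - (7.6105/100)/0.44512)
Th = 384.85 K


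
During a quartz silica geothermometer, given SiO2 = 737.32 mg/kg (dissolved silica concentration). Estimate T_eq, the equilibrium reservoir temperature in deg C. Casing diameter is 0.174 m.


T_eq = 1309 / (5.19 - log10(SiO2)) - 273.15
T_eq = 1309 / (5.19 - log10(737.32)) - 273.15
T_eq = 290.50 deg C


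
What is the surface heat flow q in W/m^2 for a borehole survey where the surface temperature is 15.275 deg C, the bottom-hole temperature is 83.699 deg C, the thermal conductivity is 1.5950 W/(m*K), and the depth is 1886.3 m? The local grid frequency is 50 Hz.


Step 1: grad = (T_d - T_surf)/d * 1000 = (83.699 - 15.275)/1886.3 * 1000 = 36.27419 deg C/km
Step 2: q = k * grad / 1000 = 1.595 * 36.27419 / 1000 = 0.057857 W/m^2
q = 0.057857 W/m^2


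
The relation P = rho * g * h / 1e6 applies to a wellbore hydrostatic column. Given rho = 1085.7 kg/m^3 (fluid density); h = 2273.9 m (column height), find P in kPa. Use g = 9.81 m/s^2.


P = rho * g * h / 1e6
P = 1085.7 * 9.81 * 2273.9 / 1e6
P = 24.21867 MPa
Convert: 24.21867 MPa * 1000.0 = 24219 kPa
P = 24219 kPa


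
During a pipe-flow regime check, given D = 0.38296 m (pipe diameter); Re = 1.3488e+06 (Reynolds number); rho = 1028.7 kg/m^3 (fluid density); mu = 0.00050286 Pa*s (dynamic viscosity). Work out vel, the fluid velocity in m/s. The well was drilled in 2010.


vel = Re * mu / (rho * D)
vel = 1.3488e+06 * 0.00050286 / (1028.7 * 0.38296)
vel = 1.7217 m/s


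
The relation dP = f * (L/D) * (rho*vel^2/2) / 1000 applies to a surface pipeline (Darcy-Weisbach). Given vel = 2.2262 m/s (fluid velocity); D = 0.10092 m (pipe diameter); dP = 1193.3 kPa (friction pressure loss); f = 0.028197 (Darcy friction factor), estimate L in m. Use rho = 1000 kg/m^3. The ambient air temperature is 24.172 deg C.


L = dP*1000*D / (f*rho*vel^2/2)
L = 1193.3*1000*0.10092 / (0.028197*1000*2.2262^2/2)
L = 1723.6 m


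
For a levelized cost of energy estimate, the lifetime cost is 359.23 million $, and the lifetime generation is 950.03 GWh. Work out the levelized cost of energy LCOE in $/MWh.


LCOE = C_tot / E_tot * 100
LCOE = 359.23 / 950.03 * 100
LCOE = 37.81249 cents/kWh
Convert: 37.81249 cents/kWh * 10.0 = 378.12 $/MWh
LCOE = 378.12 $/MWh


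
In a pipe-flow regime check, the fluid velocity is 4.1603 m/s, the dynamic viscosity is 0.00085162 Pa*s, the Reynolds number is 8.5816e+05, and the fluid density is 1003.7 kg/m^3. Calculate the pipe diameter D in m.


D = Re * mu / (rho * vel)
D = 8.5816e+05 * 0.00085162 / (1003.7 * 4.1603)
D = 0.17502 m


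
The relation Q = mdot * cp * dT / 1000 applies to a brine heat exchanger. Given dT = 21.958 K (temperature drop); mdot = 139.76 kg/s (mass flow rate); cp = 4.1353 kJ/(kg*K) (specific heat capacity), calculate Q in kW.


Q = mdot * cp * dT / 1000
Q = 139.76 * 4.1353 * 21.958 / 1000
Q = 12.69062 MW
Convert: 12.69062 MW * 1000.0 = 12691 kW
Q = 12691 kW


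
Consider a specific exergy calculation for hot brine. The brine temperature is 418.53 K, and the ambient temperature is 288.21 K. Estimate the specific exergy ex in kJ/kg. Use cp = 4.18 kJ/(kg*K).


ex = cp * ((T_b - T_0) - T_0 * ln(T_b/T_0))
ex = 4.18 * ((418.53 - 288.21) - 288.21 * ln(418.53/288.21))
ex = 95.307 kJ/kg


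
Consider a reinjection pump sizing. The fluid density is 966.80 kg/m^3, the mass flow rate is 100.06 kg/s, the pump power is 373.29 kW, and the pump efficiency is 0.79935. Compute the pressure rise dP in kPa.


dP = P_pump * rho * eta / mdot
dP = 373.29 * 966.80 * 0.79935 / 100.06
dP = 2883.1 kPa


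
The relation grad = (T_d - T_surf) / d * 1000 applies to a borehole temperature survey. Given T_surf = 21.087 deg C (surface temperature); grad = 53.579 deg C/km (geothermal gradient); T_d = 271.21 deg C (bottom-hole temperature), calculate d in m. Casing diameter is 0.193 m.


d = (T_d - T_surf) / grad * 1000
d = (271.21 - 21.087) / 53.579 * 1000
d = 4668.3 m


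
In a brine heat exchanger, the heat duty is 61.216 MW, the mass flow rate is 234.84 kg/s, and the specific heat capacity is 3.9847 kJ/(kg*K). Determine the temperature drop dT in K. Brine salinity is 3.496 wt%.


dT = Q * 1000 / (mdot * cp)
dT = 61.216 * 1000 / (234.84 * 3.9847)
dT = 65.418 K


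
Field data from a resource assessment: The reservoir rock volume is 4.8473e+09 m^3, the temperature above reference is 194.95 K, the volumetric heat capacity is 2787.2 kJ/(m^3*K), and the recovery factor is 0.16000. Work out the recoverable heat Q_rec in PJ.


Step 1: Q_s = Vr*rhoc*dT/1e12 = 4.8473e+09*2787.2*194.95/1e12 = 2633.851 PJ
Step 2: Q_rec = Q_s * RF = 2633.851 * 0.16 = 421.42 PJ
Q_rec = 421.42 PJ


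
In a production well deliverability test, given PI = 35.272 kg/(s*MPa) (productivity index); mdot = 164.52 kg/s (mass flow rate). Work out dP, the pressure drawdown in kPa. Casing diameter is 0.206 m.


dP = mdot * 1000 / PI
dP = 164.52 * 1000 / 35.272
dP = 4664.3 kPa


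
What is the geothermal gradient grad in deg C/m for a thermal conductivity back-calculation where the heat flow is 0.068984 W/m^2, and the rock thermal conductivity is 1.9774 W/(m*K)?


grad = q / k * 1000
grad = 0.068984 / 1.9774 * 1000
grad = 34.88621 deg C/km
Convert: 34.88621 deg C/km * 0.001 = 0.034886 deg C/m
grad = 0.034886 deg C/m


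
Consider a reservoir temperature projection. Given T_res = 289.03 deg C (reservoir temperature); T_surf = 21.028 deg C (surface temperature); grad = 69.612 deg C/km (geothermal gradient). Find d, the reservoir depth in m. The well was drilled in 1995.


d = (T_res - T_surf) / grad * 1000
d = (289.03 - 21.028) / 69.612 * 1000
d = 3849.9 m


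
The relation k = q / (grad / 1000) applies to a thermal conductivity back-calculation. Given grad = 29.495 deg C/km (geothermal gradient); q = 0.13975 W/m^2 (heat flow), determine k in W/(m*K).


k = q / (grad / 1000)
k = 0.13975 / (29.495 / 1000)
k = 4.7381 W/(m*K)


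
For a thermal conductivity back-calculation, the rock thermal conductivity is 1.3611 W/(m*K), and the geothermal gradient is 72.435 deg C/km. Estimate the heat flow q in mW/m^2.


q = k * grad / 1000
q = 1.3611 * 72.435 / 1000
q = 0.09859128 W/m^2
Convert: 0.09859128 W/m^2 * 1000.0 = 98.591 mW/m^2
q = 98.591 mW/m^2


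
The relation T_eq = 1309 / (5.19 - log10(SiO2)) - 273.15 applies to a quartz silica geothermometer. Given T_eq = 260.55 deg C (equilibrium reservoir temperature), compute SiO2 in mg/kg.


SiO2 = 10^(5.19 - 1309/(T_eq + 273.15))
SiO2 = 10^(5.19 - 1309/(260.55 + 273.15))
SiO2 = 546.15 mg/kg


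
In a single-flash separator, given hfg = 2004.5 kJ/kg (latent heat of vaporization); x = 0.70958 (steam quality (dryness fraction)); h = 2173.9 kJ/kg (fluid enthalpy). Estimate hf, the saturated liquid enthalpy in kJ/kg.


hf = h - x * hfg
hf = 2173.9 - 0.70958 * 2004.5
hf = 751.55 kJ/kg


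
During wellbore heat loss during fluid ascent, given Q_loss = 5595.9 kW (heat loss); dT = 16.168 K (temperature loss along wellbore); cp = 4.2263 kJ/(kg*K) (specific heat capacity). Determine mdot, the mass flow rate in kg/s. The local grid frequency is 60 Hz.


mdot = Q_loss / (cp * dT)
mdot = 5595.9 / (4.2263 * 16.168)
mdot = 81.894 kg/s


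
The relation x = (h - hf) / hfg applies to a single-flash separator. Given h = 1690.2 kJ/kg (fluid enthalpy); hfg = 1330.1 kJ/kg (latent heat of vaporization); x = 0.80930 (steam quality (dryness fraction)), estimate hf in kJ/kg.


hf = h - x * hfg
hf = 1690.2 - 0.80930 * 1330.1
hf = 613.75 kJ/kg


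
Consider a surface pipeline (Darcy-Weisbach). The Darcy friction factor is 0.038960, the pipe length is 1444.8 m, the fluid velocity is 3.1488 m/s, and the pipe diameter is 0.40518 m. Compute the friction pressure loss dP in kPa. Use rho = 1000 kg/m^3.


dP = f * (L/D) * (rho*vel^2/2) / 1000
dP = 0.038960 * (1444.8/0.40518) * (1000*3.1488^2/2) / 1000
dP = 688.71 kPa


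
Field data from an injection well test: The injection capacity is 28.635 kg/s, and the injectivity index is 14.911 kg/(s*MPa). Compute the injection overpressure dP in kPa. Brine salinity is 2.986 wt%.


dP = mdot * 1000 / II
dP = 28.635 * 1000 / 14.911
dP = 1920.4 kPa


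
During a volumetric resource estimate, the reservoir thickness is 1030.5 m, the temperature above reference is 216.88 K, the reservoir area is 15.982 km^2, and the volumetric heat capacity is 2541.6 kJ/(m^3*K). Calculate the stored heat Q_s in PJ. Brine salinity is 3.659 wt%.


Step 1: Vr = A*1e6*hr = 15.982*1e6*1030.5 = 1.646945e+10 m^3
Step 2: Q_s = Vr*rhoc*dT/1e12 = 1.646945e+10*2541.6*216.88/1e12 = 9078.3 PJ
Q_s = 9078.3 PJ


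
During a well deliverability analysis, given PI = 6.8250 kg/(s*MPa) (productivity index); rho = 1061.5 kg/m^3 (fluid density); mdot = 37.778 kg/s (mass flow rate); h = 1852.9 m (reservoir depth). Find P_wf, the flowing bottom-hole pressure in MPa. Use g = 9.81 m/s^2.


Step 1: P_i = rho*g*h/1e6 = 1061.5*9.81*1852.9/1e6 = 19.29483 MPa
Step 2: P_wf = P_i - mdot/PI = 19.29483 - 37.778/6.825 = 13.760 MPa
P_wf = 13.760 MPa


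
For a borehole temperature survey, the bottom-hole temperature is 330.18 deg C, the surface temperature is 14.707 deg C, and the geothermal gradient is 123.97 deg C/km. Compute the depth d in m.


d = (T_d - T_surf) / grad * 1000
d = (330.18 - 14.707) / 123.97 * 1000
d = 2544.8 m


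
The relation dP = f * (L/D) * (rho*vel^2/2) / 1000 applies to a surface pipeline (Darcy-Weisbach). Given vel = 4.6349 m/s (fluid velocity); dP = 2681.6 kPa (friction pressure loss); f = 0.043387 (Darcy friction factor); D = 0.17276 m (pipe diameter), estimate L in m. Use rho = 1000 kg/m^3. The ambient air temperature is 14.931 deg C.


L = dP*1000*D / (f*rho*vel^2/2)
L = 2681.6*1000*0.17276 / (0.043387*1000*4.6349^2/2)
L = 994.09 m


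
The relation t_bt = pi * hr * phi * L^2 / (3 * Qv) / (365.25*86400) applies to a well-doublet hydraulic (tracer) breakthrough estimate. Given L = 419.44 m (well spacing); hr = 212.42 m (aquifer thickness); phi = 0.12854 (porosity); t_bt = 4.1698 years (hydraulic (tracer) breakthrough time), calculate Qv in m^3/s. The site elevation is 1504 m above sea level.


Qv = pi*hr*phi*L^2 / (3*t_bt*365.25*86400)
Qv = pi*212.42*0.12854*419.44^2 / (3*4.1698*365.25*86400)
Qv = 0.038228 m^3/s


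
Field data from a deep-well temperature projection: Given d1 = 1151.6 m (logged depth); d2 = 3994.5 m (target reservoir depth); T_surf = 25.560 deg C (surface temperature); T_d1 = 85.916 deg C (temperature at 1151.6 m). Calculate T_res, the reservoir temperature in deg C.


Step 1: grad = (T_d1 - T_surf)/d1 * 1000 = (85.916 - 25.56)/1151.6 * 1000 = 52.41056 deg C/km
Step 2: T_res = T_surf + grad*d2/1000 = 25.56 + 52.41056*3994.5/1000 = 234.91 deg C
T_res = 234.91 deg C


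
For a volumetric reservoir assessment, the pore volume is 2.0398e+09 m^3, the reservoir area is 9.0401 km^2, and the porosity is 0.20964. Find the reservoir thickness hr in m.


hr = Vp / (A * 1e6 * phi)
hr = 2.0398e+09 / (9.0401 * 1e6 * 0.20964)
hr = 1076.3 m


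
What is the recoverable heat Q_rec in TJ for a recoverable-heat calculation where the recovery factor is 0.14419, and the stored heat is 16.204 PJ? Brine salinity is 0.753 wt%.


Q_rec = Q_s * RF
Q_rec = 16.204 * 0.14419
Q_rec = 2.336455 PJ
Convert: 2.336455 PJ * 1000.0 = 2336.5 TJ
Q_rec = 2336.5 TJ


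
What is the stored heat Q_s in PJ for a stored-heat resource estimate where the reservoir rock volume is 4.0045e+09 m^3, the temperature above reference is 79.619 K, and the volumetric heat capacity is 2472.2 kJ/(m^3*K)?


Q_s = Vr * rhoc * dT / 1e12
Q_s = 4.0045e+09 * 2472.2 * 79.619 / 1e12
Q_s = 788.22 PJ


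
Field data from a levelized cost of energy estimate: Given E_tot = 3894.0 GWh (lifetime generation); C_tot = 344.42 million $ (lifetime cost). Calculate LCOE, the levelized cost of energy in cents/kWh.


LCOE = C_tot / E_tot * 100
LCOE = 344.42 / 3894.0 * 100
LCOE = 8.8449 cents/kWh


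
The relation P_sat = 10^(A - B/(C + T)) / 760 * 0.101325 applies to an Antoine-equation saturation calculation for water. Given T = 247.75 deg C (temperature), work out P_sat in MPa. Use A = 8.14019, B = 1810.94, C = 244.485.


P_sat = 10^(A - B/(C + T)) / 760 * 0.101325
P_sat = 10^(8.14019 - 1810.94/(244.485 + 247.75)) / 760 * 0.101325
P_sat = 3.8555 MPa


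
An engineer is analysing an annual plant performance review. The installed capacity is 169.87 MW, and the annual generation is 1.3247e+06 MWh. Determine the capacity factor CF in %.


CF = E_a / (cap * 8760) * 100
CF = 1.3247e+06 / (169.87 * 8760) * 100
CF = 89.022 %


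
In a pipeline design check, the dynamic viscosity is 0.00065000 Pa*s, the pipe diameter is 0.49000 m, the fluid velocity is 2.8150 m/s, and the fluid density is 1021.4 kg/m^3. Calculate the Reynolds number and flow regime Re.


Step 1: Re = rho*vel*D/mu = 1021.4*2.815*0.49/0.00065 = 2.1675e+06
Step 2: Re = 2.1675e+06 > 4000, so flow is turbulent.
Re = 2.1675e+06 (turbulent)


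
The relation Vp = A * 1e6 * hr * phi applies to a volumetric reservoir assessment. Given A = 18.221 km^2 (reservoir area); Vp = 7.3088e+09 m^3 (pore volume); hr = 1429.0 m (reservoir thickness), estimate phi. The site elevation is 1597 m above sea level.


phi = Vp / (A * 1e6 * hr)
phi = 7.3088e+09 / (18.221 * 1e6 * 1429.0)
phi = 0.28070


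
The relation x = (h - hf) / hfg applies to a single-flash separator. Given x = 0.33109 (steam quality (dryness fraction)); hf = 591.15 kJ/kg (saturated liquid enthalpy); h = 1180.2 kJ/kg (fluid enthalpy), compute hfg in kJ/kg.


hfg = (h - hf) / x
hfg = (1180.2 - 591.15) / 0.33109
hfg = 1779.1 kJ/kg


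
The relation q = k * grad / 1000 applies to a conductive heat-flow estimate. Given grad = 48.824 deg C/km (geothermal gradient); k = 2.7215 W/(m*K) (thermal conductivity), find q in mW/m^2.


q = k * grad / 1000
q = 2.7215 * 48.824 / 1000
q = 0.1328745 W/m^2
Convert: 0.1328745 W/m^2 * 1000.0 = 132.87 mW/m^2
q = 132.87 mW/m^2


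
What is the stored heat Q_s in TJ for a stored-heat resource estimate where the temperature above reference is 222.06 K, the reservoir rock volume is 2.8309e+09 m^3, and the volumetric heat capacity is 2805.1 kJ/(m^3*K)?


Q_s = Vr * rhoc * dT / 1e12
Q_s = 2.8309e+09 * 2805.1 * 222.06 / 1e12
Q_s = 1763.369 PJ
Convert: 1763.369 PJ * 1000.0 = 1.7634e+06 TJ
Q_s = 1.7634e+06 TJ


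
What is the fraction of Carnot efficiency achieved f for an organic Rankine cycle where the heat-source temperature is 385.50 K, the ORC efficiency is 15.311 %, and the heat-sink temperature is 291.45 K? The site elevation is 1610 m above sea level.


f = (eta_orc/100) / (1 - Tc/Th)
f = (15.311/100) / (1 - 291.45/385.50)
f = 0.62758


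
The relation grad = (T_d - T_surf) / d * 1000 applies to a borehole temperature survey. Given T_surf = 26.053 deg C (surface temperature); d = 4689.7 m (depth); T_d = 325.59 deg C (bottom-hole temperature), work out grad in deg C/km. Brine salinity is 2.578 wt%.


grad = (T_d - T_surf) / d * 1000
grad = (325.59 - 26.053) / 4689.7 * 1000
grad = 63.871 deg C/km


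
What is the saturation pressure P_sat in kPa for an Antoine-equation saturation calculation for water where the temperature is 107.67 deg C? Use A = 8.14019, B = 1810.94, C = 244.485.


P_sat = 10^(A - B/(C + T)) / 760 * 0.101325
P_sat = 10^(8.14019 - 1810.94/(244.485 + 107.67)) / 760 * 0.101325
P_sat = 0.1326299 MPa
Convert: 0.1326299 MPa * 1000.0 = 132.63 kPa
P_sat = 132.63 kPa


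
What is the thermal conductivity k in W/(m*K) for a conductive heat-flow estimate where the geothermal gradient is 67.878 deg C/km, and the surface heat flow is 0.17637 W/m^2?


k = q * 1000 / grad
k = 0.17637 * 1000 / 67.878
k = 2.5983 W/(m*K)


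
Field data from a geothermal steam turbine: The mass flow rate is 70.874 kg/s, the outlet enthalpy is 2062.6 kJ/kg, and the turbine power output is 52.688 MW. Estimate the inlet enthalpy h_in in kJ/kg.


h_in = h_out + P * 1000 / mdot
h_in = 2062.6 + 52.688 * 1000 / 70.874
h_in = 2806.0 kJ/kg


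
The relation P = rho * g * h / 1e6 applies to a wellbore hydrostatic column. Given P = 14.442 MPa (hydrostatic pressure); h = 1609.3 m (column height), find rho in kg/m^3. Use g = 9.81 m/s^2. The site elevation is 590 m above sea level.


rho = P * 1e6 / (g * h)
rho = 14.442 * 1e6 / (9.81 * 1609.3)
rho = 914.79 kg/m^3


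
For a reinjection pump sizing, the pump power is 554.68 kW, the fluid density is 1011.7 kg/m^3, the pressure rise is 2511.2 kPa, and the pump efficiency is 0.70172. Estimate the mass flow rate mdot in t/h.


mdot = P_pump * rho * eta / dP
mdot = 554.68 * 1011.7 * 0.70172 / 2511.2
mdot = 156.8111 kg/s
Convert: 156.8111 kg/s * 3.6 = 564.52 t/h
mdot = 564.52 t/h


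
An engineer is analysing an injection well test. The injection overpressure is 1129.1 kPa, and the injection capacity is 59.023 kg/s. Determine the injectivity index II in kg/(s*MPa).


II = mdot * 1000 / dP
II = 59.023 * 1000 / 1129.1
II = 52.274 kg/(s*MPa)


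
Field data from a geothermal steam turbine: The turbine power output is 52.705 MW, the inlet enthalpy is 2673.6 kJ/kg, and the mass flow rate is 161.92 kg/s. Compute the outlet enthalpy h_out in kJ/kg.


h_out = h_in - P * 1000 / mdot
h_out = 2673.6 - 52.705 * 1000 / 161.92
h_out = 2348.1 kJ/kg


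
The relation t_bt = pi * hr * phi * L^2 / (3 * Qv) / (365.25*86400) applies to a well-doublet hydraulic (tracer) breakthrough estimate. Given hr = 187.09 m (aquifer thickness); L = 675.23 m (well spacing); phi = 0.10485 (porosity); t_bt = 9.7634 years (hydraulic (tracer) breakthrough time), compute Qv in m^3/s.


Qv = pi*hr*phi*L^2 / (3*t_bt*365.25*86400)
Qv = pi*187.09*0.10485*675.23^2 / (3*9.7634*365.25*86400)
Qv = 0.030398 m^3/s


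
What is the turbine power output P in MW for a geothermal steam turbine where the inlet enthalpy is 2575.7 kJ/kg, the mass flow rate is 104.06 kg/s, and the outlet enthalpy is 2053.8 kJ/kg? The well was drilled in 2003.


P = mdot * (h_in - h_out) / 1000
P = 104.06 * (2575.7 - 2053.8) / 1000
P = 54.309 MW


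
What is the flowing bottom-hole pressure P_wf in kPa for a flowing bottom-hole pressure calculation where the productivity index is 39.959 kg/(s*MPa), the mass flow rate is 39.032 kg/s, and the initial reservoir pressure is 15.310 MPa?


P_wf = P_i - mdot / PI
P_wf = 15.310 - 39.032 / 39.959
P_wf = 14.33320 MPa
Convert: 14.33320 MPa * 1000.0 = 14333 kPa
P_wf = 14333 kPa


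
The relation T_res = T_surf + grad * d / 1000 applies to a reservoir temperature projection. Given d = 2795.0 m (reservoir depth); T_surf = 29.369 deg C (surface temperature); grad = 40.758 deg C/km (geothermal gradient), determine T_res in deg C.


T_res = T_surf + grad * d / 1000
T_res = 29.369 + 40.758 * 2795.0 / 1000
T_res = 143.29 deg C


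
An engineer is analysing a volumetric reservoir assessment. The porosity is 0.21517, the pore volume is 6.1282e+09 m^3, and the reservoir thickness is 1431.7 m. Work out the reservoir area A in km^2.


A = Vp / (1e6 * hr * phi)
A = 6.1282e+09 / (1e6 * 1431.7 * 0.21517)
A = 19.893 km^2


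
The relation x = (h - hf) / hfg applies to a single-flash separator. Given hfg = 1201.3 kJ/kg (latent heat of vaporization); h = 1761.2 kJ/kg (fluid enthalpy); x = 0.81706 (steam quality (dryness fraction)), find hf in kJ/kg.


hf = h - x * hfg
hf = 1761.2 - 0.81706 * 1201.3
hf = 779.67 kJ/kg


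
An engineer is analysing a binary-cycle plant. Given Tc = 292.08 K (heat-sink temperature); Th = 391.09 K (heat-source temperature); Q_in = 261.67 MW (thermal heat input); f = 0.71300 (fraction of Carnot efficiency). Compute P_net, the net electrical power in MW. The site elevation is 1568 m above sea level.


Step 1: eta = (1 - Tc/Th)*f = (1 - 292.08/391.09)*0.713 = 0.1805061
Step 2: P_net = eta * Q_in = 0.1805061 * 261.67 = 47.233 MW
P_net = 47.233 MW


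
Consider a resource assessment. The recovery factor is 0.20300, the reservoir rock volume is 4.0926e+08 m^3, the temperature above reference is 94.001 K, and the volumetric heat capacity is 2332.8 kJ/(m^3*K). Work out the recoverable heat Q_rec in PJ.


Step 1: Q_s = Vr*rhoc*dT/1e12 = 4.0926e+08*2332.8*94.001/1e12 = 89.74480 PJ
Step 2: Q_rec = Q_s * RF = 89.74480 * 0.203 = 18.218 PJ
Q_rec = 18.218 PJ


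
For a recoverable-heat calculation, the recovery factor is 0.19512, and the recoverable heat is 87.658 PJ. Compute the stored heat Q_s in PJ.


Q_s = Q_rec / RF
Q_s = 87.658 / 0.19512
Q_s = 449.25 PJ


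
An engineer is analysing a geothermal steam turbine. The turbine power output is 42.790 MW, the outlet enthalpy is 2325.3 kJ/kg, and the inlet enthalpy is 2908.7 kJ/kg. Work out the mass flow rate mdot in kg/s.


mdot = P * 1000 / (h_in - h_out)
mdot = 42.790 * 1000 / (2908.7 - 2325.3)
mdot = 73.346 kg/s


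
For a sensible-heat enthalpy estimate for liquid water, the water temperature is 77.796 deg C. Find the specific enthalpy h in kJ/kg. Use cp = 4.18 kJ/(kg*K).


h = cp * T
h = 4.18 * 77.796
h = 325.19 kJ/kg


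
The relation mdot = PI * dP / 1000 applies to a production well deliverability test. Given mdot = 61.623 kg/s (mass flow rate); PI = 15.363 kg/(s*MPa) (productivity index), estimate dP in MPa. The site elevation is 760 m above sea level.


dP = mdot * 1000 / PI
dP = 61.623 * 1000 / 15.363
dP = 4011.131 kPa
Convert: 4011.131 kPa * 0.001 = 4.0111 MPa
dP = 4.0111 MPa


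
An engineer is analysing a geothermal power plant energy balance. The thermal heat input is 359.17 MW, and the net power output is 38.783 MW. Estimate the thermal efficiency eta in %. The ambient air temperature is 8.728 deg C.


eta = W_net / Q_in * 100
eta = 38.783 / 359.17 * 100
eta = 10.798 %


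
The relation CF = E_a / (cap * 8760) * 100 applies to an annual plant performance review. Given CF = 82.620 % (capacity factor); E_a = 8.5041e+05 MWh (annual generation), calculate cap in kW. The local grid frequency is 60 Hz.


cap = E_a / (CF/100 * 8760)
cap = 8.5041e+05 / (82.620/100 * 8760)
cap = 117.5003 MW
Convert: 117.5003 MW * 1000.0 = 1.1750e+05 kW
cap = 1.1750e+05 kW


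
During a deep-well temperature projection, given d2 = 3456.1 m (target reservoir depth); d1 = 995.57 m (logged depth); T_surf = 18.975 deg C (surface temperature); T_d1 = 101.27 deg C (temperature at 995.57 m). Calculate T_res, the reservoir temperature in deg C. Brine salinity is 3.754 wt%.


Step 1: grad = (T_d1 - T_surf)/d1 * 1000 = (101.27 - 18.975)/995.57 * 1000 = 82.66119 deg C/km
Step 2: T_res = T_surf + grad*d2/1000 = 18.975 + 82.66119*3456.1/1000 = 304.66 deg C
T_res = 304.66 deg C


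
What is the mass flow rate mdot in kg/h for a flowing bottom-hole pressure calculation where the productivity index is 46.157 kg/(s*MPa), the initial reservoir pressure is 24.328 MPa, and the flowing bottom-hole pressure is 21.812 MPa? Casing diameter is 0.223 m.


mdot = (P_i - P_wf) * PI
mdot = (24.328 - 21.812) * 46.157
mdot = 116.1310 kg/s
Convert: 116.1310 kg/s * 3600.0 = 4.1807e+05 kg/h
mdot = 4.1807e+05 kg/h


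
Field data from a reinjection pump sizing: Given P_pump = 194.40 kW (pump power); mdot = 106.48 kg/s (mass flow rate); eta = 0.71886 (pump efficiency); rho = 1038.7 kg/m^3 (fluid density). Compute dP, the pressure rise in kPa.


dP = P_pump * rho * eta / mdot
dP = 194.40 * 1038.7 * 0.71886 / 106.48
dP = 1363.2 kPa


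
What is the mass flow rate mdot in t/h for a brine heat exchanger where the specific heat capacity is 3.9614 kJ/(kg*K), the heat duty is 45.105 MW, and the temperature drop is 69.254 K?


mdot = Q * 1000 / (cp * dT)
mdot = 45.105 * 1000 / (3.9614 * 69.254)
mdot = 164.4111 kg/s
Convert: 164.4111 kg/s * 3.6 = 591.88 t/h
mdot = 591.88 t/h


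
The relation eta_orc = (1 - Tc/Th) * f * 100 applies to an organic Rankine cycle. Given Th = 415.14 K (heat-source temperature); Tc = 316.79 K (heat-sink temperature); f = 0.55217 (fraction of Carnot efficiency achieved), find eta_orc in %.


eta_orc = (1 - Tc/Th) * f * 100
eta_orc = (1 - 316.79/415.14) * 0.55217 * 100
eta_orc = 13.081 %


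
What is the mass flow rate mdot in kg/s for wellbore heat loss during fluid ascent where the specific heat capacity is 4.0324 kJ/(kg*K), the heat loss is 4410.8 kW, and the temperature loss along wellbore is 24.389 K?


mdot = Q_loss / (cp * dT)
mdot = 4410.8 / (4.0324 * 24.389)
mdot = 44.850 kg/s


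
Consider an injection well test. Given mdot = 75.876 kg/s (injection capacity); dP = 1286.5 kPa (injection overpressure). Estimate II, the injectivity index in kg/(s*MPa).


II = mdot * 1000 / dP
II = 75.876 * 1000 / 1286.5
II = 58.979 kg/(s*MPa)


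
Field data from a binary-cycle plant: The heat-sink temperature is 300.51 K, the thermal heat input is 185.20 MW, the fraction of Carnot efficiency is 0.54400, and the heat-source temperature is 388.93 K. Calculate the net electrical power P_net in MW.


Step 1: eta = (1 - Tc/Th)*f = (1 - 300.51/388.93)*0.544 = 0.1236739
Step 2: P_net = eta * Q_in = 0.1236739 * 185.2 = 22.904 MW
P_net = 22.904 MW


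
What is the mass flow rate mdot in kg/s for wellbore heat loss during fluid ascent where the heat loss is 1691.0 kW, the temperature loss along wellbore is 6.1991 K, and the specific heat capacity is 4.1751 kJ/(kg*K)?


mdot = Q_loss / (cp * dT)
mdot = 1691.0 / (4.1751 * 6.1991)
mdot = 65.335 kg/s


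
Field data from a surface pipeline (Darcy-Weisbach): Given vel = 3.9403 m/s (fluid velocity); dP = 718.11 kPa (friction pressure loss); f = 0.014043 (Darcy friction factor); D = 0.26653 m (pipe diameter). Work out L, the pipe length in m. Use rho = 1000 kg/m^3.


L = dP*1000*D / (f*rho*vel^2/2)
L = 718.11*1000*0.26653 / (0.014043*1000*3.9403^2/2)
L = 1755.7 m


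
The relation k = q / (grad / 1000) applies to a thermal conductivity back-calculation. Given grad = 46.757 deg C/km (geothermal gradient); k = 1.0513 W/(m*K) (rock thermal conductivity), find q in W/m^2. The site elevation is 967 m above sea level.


q = k * grad / 1000
q = 1.0513 * 46.757 / 1000
q = 0.049156 W/m^2


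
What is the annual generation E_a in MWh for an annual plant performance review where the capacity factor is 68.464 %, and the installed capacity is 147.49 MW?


E_a = CF / 100 * cap * 8760
E_a = 68.464 / 100 * 147.49 * 8760
E_a = 8.8456e+05 MWh


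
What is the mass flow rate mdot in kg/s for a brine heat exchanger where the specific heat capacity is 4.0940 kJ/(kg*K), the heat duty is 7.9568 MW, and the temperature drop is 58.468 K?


mdot = Q * 1000 / (cp * dT)
mdot = 7.9568 * 1000 / (4.0940 * 58.468)
mdot = 33.241 kg/s


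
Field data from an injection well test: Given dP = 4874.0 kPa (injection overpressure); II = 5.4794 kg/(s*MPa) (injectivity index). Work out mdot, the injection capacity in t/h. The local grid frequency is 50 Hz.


mdot = II * dP / 1000
mdot = 5.4794 * 4874.0 / 1000
mdot = 26.70660 kg/s
Convert: 26.70660 kg/s * 3.6 = 96.144 t/h
mdot = 96.144 t/h


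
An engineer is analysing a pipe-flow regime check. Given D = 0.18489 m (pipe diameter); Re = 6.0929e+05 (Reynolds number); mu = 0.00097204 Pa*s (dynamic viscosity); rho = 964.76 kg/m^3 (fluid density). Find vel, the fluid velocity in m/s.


vel = Re * mu / (rho * D)
vel = 6.0929e+05 * 0.00097204 / (964.76 * 0.18489)
vel = 3.3203 m/s


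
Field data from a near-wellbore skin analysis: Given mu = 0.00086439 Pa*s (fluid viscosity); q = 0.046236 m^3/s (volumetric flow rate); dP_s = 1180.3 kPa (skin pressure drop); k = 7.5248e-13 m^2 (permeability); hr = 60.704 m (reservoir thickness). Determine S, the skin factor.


S = dP_s * 1000 * 2*pi*k*hr / (q*mu)
S = 1180.3 * 1000 * 2*pi*7.5248e-13*60.704 / (0.046236*0.00086439)
S = 8.4761


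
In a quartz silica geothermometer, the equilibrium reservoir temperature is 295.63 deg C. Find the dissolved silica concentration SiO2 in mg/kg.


SiO2 = 10^(5.19 - 1309/(T_eq + 273.15))
SiO2 = 10^(5.19 - 1309/(295.63 + 273.15))
SiO2 = 773.72 mg/kg


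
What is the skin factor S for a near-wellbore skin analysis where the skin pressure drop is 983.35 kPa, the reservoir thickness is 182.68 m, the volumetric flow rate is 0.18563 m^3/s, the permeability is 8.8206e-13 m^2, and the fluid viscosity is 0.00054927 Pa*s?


S = dP_s * 1000 * 2*pi*k*hr / (q*mu)
S = 983.35 * 1000 * 2*pi*8.8206e-13*182.68 / (0.18563*0.00054927)
S = 9.7643


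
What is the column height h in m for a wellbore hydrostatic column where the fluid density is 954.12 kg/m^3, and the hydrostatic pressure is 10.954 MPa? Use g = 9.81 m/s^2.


h = P * 1e6 / (g * rho)
h = 10.954 * 1e6 / (9.81 * 954.12)
h = 1170.3 m


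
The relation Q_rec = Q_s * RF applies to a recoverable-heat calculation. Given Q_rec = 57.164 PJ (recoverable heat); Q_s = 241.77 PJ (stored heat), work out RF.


RF = Q_rec / Q_s
RF = 57.164 / 241.77
RF = 0.23644


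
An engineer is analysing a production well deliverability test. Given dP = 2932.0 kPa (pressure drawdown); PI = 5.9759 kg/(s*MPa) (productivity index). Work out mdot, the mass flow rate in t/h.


mdot = PI * dP / 1000
mdot = 5.9759 * 2932.0 / 1000
mdot = 17.52134 kg/s
Convert: 17.52134 kg/s * 3.6 = 63.077 t/h
mdot = 63.077 t/h


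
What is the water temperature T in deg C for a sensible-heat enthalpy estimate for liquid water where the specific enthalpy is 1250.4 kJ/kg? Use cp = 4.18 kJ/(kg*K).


T = h / cp
T = 1250.4 / 4.18
T = 299.14 deg C


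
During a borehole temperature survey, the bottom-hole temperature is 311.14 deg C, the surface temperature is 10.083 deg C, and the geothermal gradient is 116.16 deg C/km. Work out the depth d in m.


d = (T_d - T_surf) / grad * 1000
d = (311.14 - 10.083) / 116.16 * 1000
d = 2591.7 m


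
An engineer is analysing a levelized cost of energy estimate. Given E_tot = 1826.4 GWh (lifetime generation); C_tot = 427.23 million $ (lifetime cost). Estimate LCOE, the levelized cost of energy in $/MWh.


LCOE = C_tot / E_tot * 100
LCOE = 427.23 / 1826.4 * 100
LCOE = 23.39192 cents/kWh
Convert: 23.39192 cents/kWh * 10.0 = 233.92 $/MWh
LCOE = 233.92 $/MWh


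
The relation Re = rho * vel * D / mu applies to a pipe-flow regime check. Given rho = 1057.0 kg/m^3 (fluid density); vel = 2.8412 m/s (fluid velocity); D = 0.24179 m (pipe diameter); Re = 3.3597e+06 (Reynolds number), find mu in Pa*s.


mu = rho * vel * D / Re
mu = 1057.0 * 2.8412 * 0.24179 / 3.3597e+06
mu = 0.00021613 Pa*s


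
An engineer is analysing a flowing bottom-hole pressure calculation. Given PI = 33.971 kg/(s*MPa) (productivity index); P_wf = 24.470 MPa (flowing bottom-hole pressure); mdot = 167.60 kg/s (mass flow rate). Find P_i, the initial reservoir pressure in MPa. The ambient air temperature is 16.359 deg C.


P_i = P_wf + mdot / PI
P_i = 24.470 + 167.60 / 33.971
P_i = 29.404 MPa


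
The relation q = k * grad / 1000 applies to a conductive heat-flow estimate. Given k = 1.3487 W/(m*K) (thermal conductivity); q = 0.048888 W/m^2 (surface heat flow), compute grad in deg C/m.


grad = q * 1000 / k
grad = 0.048888 * 1000 / 1.3487
grad = 36.24824 deg C/km
Convert: 36.24824 deg C/km * 0.001 = 0.036248 deg C/m
grad = 0.036248 deg C/m


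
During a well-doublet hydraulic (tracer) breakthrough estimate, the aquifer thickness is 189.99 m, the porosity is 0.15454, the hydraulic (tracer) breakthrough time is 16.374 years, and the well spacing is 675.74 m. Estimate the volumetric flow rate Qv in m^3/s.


Qv = pi*hr*phi*L^2 / (3*t_bt*365.25*86400)
Qv = pi*189.99*0.15454*675.74^2 / (3*16.374*365.25*86400)
Qv = 0.027171 m^3/s


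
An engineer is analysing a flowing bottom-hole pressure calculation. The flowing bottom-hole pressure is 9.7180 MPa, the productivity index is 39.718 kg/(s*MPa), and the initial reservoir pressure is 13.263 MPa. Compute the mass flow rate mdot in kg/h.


mdot = (P_i - P_wf) * PI
mdot = (13.263 - 9.7180) * 39.718
mdot = 140.8003 kg/s
Convert: 140.8003 kg/s * 3600.0 = 5.0688e+05 kg/h
mdot = 5.0688e+05 kg/h


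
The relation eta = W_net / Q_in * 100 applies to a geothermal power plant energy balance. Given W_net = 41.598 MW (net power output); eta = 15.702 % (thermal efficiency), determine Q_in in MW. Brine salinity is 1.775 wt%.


Q_in = W_net / (eta / 100)
Q_in = 41.598 / (15.702 / 100)
Q_in = 264.92 MW


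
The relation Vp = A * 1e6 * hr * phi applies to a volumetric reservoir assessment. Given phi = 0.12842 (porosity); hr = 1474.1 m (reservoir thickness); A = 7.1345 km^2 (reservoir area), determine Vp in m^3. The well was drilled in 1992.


Vp = A * 1e6 * hr * phi
Vp = 7.1345 * 1e6 * 1474.1 * 0.12842
Vp = 1.3506e+09 m^3


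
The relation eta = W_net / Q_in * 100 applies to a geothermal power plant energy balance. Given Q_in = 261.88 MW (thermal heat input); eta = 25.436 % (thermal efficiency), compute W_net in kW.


W_net = eta / 100 * Q_in
W_net = 25.436 / 100 * 261.88
W_net = 66.61180 MW
Convert: 66.61180 MW * 1000.0 = 66612 kW
W_net = 66612 kW


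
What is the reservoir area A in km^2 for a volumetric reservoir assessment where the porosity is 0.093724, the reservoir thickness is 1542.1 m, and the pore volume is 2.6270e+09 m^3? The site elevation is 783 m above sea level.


A = Vp / (1e6 * hr * phi)
A = 2.6270e+09 / (1e6 * 1542.1 * 0.093724)
A = 18.176 km^2


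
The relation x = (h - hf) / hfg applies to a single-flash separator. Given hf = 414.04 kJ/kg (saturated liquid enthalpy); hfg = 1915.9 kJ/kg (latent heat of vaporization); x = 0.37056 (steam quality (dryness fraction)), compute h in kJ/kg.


h = hf + x * hfg
h = 414.04 + 0.37056 * 1915.9
h = 1124.0 kJ/kg


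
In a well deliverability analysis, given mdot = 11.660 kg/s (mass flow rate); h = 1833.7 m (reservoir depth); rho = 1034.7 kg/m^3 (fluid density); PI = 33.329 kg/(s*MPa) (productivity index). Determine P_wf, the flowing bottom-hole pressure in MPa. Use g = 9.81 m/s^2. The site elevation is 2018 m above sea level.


Step 1: P_i = rho*g*h/1e6 = 1034.7*9.81*1833.7/1e6 = 18.61280 MPa
Step 2: P_wf = P_i - mdot/PI = 18.61280 - 11.66/33.329 = 18.263 MPa
P_wf = 18.263 MPa


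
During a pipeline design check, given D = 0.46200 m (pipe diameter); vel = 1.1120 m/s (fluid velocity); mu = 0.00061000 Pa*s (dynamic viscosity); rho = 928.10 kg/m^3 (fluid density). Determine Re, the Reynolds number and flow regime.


Step 1: Re = rho*vel*D/mu = 928.1*1.112*0.462/0.00061 = 7.8165e+05
Step 2: Re = 7.8165e+05 > 4000, so flow is turbulent.
Re = 7.8165e+05 (turbulent)


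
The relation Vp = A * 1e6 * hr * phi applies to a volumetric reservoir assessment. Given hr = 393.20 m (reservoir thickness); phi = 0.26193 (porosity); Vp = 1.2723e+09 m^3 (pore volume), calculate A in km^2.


A = Vp / (1e6 * hr * phi)
A = 1.2723e+09 / (1e6 * 393.20 * 0.26193)
A = 12.354 km^2


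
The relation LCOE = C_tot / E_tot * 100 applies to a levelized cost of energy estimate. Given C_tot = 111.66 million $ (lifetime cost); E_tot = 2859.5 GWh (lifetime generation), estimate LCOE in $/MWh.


LCOE = C_tot / E_tot * 100
LCOE = 111.66 / 2859.5 * 100
LCOE = 3.904878 cents/kWh
Convert: 3.904878 cents/kWh * 10.0 = 39.049 $/MWh
LCOE = 39.049 $/MWh


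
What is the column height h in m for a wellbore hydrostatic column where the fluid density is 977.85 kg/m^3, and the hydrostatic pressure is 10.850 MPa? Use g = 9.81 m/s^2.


h = P * 1e6 / (g * rho)
h = 10.850 * 1e6 / (9.81 * 977.85)
h = 1131.1 m


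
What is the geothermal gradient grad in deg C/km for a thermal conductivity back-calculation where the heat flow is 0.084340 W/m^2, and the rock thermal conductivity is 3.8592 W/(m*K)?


grad = q / k * 1000
grad = 0.084340 / 3.8592 * 1000
grad = 21.854 deg C/km


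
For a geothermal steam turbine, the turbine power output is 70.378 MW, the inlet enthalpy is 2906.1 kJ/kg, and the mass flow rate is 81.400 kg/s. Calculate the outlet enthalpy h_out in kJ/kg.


h_out = h_in - P * 1000 / mdot
h_out = 2906.1 - 70.378 * 1000 / 81.400
h_out = 2041.5 kJ/kg


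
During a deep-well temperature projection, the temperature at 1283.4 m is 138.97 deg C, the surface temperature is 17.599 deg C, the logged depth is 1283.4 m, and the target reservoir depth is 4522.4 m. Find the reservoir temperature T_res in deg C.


Step 1: grad = (T_d1 - T_surf)/d1 * 1000 = (138.97 - 17.599)/1283.4 * 1000 = 94.56989 deg C/km
Step 2: T_res = T_surf + grad*d2/1000 = 17.599 + 94.56989*4522.4/1000 = 445.28 deg C
T_res = 445.28 deg C


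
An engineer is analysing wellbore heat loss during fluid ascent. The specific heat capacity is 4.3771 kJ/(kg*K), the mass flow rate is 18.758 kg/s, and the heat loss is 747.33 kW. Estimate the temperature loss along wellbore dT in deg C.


dT = Q_loss / (mdot * cp)
dT = 747.33 / (18.758 * 4.3771)
dT = 9.102054 K
Convert (temperature difference, 1 K = 1 deg C): 9.102054 K = 9.102054 deg C
dT = 9.1021 deg C


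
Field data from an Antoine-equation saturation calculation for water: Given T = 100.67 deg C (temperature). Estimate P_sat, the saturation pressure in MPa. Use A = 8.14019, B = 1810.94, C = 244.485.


P_sat = 10^(A - B/(C + T)) / 760 * 0.101325
P_sat = 10^(8.14019 - 1810.94/(244.485 + 100.67)) / 760 * 0.101325
P_sat = 0.10432 MPa


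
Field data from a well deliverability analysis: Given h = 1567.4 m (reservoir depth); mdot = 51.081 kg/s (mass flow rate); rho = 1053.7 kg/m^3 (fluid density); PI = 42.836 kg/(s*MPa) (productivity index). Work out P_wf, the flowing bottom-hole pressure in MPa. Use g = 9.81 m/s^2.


Step 1: P_i = rho*g*h/1e6 = 1053.7*9.81*1567.4/1e6 = 16.20190 MPa
Step 2: P_wf = P_i - mdot/PI = 16.20190 - 51.081/42.836 = 15.009 MPa
P_wf = 15.009 MPa


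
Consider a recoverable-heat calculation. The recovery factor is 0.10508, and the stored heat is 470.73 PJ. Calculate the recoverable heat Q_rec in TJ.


Q_rec = Q_s * RF
Q_rec = 470.73 * 0.10508
Q_rec = 49.46431 PJ
Convert: 49.46431 PJ * 1000.0 = 49464 TJ
Q_rec = 49464 TJ


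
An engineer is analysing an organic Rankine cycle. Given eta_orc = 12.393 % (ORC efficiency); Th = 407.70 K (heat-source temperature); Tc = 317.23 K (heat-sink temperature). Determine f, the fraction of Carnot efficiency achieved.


f = (eta_orc/100) / (1 - Tc/Th)
f = (12.393/100) / (1 - 317.23/407.70)
f = 0.55849


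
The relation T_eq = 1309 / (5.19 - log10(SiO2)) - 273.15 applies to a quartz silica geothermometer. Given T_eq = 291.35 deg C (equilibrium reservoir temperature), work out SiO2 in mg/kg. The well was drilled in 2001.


SiO2 = 10^(5.19 - 1309/(T_eq + 273.15))
SiO2 = 10^(5.19 - 1309/(291.35 + 273.15))
SiO2 = 743.25 mg/kg


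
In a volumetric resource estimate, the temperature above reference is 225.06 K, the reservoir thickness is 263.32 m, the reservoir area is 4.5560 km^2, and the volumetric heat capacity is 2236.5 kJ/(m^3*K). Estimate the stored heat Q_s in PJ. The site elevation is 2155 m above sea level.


Step 1: Vr = A*1e6*hr = 4.556*1e6*263.32 = 1.199686e+09 m^3
Step 2: Q_s = Vr*rhoc*dT/1e12 = 1.199686e+09*2236.5*225.06/1e12 = 603.86 PJ
Q_s = 603.86 PJ


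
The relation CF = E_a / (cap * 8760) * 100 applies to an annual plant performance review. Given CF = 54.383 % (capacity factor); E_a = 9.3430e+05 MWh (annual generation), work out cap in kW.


cap = E_a / (CF/100 * 8760)
cap = 9.3430e+05 / (54.383/100 * 8760)
cap = 196.1187 MW
Convert: 196.1187 MW * 1000.0 = 1.9612e+05 kW
cap = 1.9612e+05 kW


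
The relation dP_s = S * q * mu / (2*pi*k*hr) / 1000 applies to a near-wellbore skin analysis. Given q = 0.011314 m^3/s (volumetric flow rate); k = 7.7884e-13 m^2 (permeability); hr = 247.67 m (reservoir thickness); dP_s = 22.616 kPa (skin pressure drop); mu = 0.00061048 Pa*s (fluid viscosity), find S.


S = dP_s * 1000 * 2*pi*k*hr / (q*mu)
S = 22.616 * 1000 * 2*pi*7.7884e-13*247.67 / (0.011314*0.00061048)
S = 3.9685
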